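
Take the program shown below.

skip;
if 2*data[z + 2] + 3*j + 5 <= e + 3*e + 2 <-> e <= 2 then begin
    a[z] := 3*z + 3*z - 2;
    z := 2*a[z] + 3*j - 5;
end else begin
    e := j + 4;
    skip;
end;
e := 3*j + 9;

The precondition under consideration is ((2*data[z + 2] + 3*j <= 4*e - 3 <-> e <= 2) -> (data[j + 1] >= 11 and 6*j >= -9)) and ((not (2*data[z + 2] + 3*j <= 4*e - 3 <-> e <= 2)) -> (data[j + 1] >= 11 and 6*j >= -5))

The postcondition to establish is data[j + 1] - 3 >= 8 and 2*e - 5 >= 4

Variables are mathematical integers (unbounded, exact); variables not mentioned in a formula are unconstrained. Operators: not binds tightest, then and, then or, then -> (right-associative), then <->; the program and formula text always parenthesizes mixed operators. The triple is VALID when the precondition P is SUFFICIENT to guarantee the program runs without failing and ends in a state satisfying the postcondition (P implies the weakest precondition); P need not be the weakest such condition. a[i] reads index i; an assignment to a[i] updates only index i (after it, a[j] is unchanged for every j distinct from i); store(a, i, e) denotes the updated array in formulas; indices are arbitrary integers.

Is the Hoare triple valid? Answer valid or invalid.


Working backward. After the program, the postcondition data[j + 1] - 3 >= 8 and 2*e - 5 >= 4 must hold; in canonical form it is data[j + 1] >= 11 and 2*e >= 9.
Before e := 3*j + 9: data[j + 1] >= 11 and 6*j >= -9
Then branch requires data[j + 1] >= 11 and 6*j >= -9; else branch requires data[j + 1] >= 11 and 6*j >= -9.
Before the if: ((2*data[z + 2] + 3*j <= 4*e - 3 <-> e <= 2) -> (data[j + 1] >= 11 and 6*j >= -9)) and ((not (2*data[z + 2] + 3*j <= 4*e - 3 <-> e <= 2)) -> (data[j + 1] >= 11 and 6*j >= -9))
Before skip: ((2*data[z + 2] + 3*j <= 4*e - 3 <-> e <= 2) -> (data[j + 1] >= 11 and 6*j >= -9)) and ((not (2*data[z + 2] + 3*j <= 4*e - 3 <-> e <= 2)) -> (data[j + 1] >= 11 and 6*j >= -9))
The weakest precondition is ((2*data[z + 2] + 3*j <= 4*e - 3 <-> e <= 2) -> (data[j + 1] >= 11 and 6*j >= -9)) and ((not (2*data[z + 2] + 3*j <= 4*e - 3 <-> e <= 2)) -> (data[j + 1] >= 11 and 6*j >= -9)).
Check whether ((2*data[z + 2] + 3*j <= 4*e - 3 <-> e <= 2) -> (data[j + 1] >= 11 and 6*j >= -9)) and ((not (2*data[z + 2] + 3*j <= 4*e - 3 <-> e <= 2)) -> (data[j + 1] >= 11 and 6*j >= -5)) implies it.
Every state satisfying the precondition satisfies the weakest precondition: the implication holds.
Answer: valid


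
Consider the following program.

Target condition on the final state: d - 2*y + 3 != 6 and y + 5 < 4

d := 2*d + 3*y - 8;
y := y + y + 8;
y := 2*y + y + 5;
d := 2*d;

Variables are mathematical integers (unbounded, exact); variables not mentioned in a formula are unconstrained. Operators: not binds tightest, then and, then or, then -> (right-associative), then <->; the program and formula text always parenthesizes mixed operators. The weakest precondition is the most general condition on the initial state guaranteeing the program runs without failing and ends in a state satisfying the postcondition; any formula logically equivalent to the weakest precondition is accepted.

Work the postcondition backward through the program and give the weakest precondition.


Working backward. After the program, the postcondition d - 2*y + 3 != 6 and y + 5 < 4 must hold; in canonical form it is d != 2*y + 3 and y < -1.
Before d := 2*d: 2*d != 2*y + 3 and y < -1
Before y := 2*y + y + 5: 2*d != 6*y + 13 and 3*y < -6
Before y := y + y + 8: 2*d != 12*y + 61 and 6*y < -30
Before d := 2*d + 3*y - 8: 4*d != 6*y + 77 and 6*y < -30
Answer: WP = 4*d != 6*y + 77 and 6*y < -30


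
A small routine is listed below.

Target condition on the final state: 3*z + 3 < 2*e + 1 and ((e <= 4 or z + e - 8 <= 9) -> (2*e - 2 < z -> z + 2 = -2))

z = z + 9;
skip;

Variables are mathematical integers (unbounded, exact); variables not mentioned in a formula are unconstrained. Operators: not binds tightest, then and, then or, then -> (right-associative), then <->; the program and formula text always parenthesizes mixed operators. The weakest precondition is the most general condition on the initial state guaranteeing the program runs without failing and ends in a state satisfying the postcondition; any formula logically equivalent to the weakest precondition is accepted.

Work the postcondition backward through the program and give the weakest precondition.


Working backward. After the program, the postcondition 3*z + 3 < 2*e + 1 and ((e <= 4 or z + e - 8 <= 9) -> (2*e - 2 < z -> z + 2 = -2)) must hold; in canonical form it is 3*z < 2*e - 2 and ((e <= 4 or e + z <= 17) -> (2*e < z + 2 -> z = -4)).
Before skip: 3*z < 2*e - 2 and ((e <= 4 or e + z <= 17) -> (2*e < z + 2 -> z = -4))
Before z := z + 9: 3*z < 2*e - 29 and ((e <= 4 or e + z <= 8) -> (2*e < z + 11 -> z = -13))
Answer: WP = 3*z < 2*e - 29 and ((e <= 4 or e + z <= 8) -> (2*e < z + 11 -> z = -13))


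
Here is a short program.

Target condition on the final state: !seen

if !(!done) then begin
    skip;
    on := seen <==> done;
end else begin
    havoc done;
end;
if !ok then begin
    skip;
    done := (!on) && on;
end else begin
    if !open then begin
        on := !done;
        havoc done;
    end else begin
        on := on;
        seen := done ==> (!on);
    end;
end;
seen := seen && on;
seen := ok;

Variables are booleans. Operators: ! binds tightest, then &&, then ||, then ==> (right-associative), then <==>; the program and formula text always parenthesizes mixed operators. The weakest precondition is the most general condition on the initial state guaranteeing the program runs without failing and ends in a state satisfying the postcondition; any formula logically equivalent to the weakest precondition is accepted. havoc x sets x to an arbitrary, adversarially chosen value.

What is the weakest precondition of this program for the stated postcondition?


Working backward. After the program, !seen must hold.
Before seen := ok: !ok
Before seen := seen && on: !ok
Then branch requires !ok; else branch requires ((!open) ==> (!ok)) && (open ==> (!ok)).
Before the if: ok ==> (((!open) ==> (!ok)) && (open ==> (!ok)))
Then branch requires ok ==> (((!open) ==> (!ok)) && (open ==> (!ok))); else branch requires ok ==> (((!open) ==> (!ok)) && (open ==> (!ok))).
Before the if: (done ==> (ok ==> (((!open) ==> (!ok)) && (open ==> (!ok))))) && ((!done) ==> (ok ==> (((!open) ==> (!ok)) && (open ==> (!ok)))))
Answer: WP = (done ==> (ok ==> (((!open) ==> (!ok)) && (open ==> (!ok))))) && ((!done) ==> (ok ==> (((!open) ==> (!ok)) && (open ==> (!ok)))))


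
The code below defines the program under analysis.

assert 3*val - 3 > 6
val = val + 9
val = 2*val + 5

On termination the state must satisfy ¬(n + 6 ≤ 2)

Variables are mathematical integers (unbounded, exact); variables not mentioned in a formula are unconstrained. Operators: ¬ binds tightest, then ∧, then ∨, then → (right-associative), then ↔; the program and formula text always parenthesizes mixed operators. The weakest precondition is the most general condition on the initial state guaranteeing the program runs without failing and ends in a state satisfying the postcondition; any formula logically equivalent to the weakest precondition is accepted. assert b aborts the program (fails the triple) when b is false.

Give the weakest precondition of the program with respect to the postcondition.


Working backward. After the program, the postcondition ¬(n + 6 ≤ 2) must hold; in canonical form it is ¬(n ≤ -4).
Before val := 2*val + 5: ¬(n ≤ -4)
Before val := val + 9: ¬(n ≤ -4)
Before assert 3*val - 3 > 6: 3*val > 9 ∧ (¬(n ≤ -4))
Answer: WP = 3*val > 9 ∧ (¬(n ≤ -4))


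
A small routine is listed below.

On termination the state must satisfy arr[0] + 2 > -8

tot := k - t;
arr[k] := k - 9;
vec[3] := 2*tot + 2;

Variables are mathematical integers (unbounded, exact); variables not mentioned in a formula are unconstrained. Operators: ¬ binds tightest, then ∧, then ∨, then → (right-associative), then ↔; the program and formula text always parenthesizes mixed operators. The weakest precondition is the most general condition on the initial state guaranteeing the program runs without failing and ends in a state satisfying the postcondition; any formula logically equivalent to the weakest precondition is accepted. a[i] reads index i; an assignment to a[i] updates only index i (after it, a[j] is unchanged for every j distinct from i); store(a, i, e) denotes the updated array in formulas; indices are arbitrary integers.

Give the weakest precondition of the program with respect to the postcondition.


Working backward. After the program, the postcondition arr[0] + 2 > -8 must hold; in canonical form it is arr[0] > -10.
Before vec[3] := 2*tot + 2: arr[0] > -10
Before arr[k] := k - 9: store(arr, k, k - 9)[0] > -10
Before tot := k - t: store(arr, k, k - 9)[0] > -10
Answer: WP = store(arr, k, k - 9)[0] > -10


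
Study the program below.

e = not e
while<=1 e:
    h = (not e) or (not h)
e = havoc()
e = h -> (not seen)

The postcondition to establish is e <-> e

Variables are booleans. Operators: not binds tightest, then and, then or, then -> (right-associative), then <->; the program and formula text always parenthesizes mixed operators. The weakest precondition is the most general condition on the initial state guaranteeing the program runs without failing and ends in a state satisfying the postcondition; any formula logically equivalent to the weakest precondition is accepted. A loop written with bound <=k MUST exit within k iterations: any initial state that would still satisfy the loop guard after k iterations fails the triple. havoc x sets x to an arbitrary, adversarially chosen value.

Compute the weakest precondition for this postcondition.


Working backward. After the program, the postcondition e <-> e must hold; in canonical form it is true.
Before e := h -> (not seen): true
Before havoc e: true
Before the loop (bound <=1), unroll the exhaustion recursion (WP_0 = exit-now case; WP_j = one more guarded iteration, up to j = 1):
  WP_0: not e
  WP_1: e -> (not e)
So before the loop: e -> (not e)
Before e := not e: (not e) -> e
Answer: WP = (not e) -> e


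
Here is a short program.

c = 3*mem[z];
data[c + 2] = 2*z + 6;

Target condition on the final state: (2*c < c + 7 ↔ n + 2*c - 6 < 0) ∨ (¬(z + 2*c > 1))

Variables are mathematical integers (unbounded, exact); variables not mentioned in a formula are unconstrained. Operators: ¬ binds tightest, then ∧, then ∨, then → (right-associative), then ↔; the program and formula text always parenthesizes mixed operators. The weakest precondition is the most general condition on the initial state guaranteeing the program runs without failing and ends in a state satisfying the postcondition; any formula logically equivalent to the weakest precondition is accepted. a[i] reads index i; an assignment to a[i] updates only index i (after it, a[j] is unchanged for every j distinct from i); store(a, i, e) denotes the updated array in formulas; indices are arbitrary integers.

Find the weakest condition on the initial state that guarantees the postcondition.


Working backward. After the program, the postcondition (2*c < c + 7 ↔ n + 2*c - 6 < 0) ∨ (¬(z + 2*c > 1)) must hold; in canonical form it is (c < 7 ↔ 2*c + n < 6) ∨ (¬(2*c + z > 1)).
Before data[c + 2] := 2*z + 6: (c < 7 ↔ 2*c + n < 6) ∨ (¬(2*c + z > 1))
Before c := 3*mem[z]: (3*mem[z] < 7 ↔ 6*mem[z] + n < 6) ∨ (¬(6*mem[z] + z > 1))
Answer: WP = (3*mem[z] < 7 ↔ 6*mem[z] + n < 6) ∨ (¬(6*mem[z] + z > 1))


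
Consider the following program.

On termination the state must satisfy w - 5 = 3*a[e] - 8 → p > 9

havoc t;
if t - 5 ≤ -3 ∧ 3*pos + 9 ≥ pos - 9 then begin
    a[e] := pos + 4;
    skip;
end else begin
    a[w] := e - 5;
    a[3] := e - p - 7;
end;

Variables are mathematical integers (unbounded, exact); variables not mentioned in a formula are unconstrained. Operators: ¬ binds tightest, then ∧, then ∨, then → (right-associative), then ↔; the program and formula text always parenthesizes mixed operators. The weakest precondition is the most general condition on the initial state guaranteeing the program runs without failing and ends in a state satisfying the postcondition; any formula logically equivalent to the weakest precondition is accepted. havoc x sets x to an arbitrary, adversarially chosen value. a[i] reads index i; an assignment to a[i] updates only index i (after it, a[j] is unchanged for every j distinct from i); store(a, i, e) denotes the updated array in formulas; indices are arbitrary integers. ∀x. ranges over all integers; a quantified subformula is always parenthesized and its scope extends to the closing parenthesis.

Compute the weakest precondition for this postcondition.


Working backward. After the program, the postcondition w - 5 = 3*a[e] - 8 → p > 9 must hold; in canonical form it is w = 3*a[e] - 3 → p > 9.
Then branch requires w = 3*store(a, e, pos + 4)[e] - 3 → p > 9; else branch requires w = 3*store(store(a, w, e - 5), 3, e - p - 7)[e] - 3 → p > 9.
Before the if: ((t ≤ 2 ∧ 2*pos ≥ -18) → (w = 3*store(a, e, pos + 4)[e] - 3 → p > 9)) ∧ ((¬(t ≤ 2 ∧ 2*pos ≥ -18)) → (w = 3*store(store(a, w, e - 5), 3, e - p - 7)[e] - 3 → p > 9))
Before havoc t: ∀t_1. (((t_1 ≤ 2 ∧ 2*pos ≥ -18) → (w = 3*store(a, e, pos + 4)[e] - 3 → p > 9)) ∧ ((¬(t_1 ≤ 2 ∧ 2*pos ≥ -18)) → (w = 3*store(store(a, w, e - 5), 3, e - p - 7)[e] - 3 → p > 9)))
Answer: WP = ∀t_1. (((t_1 ≤ 2 ∧ 2*pos ≥ -18) → (w = 3*store(a, e, pos + 4)[e] - 3 → p > 9)) ∧ ((¬(t_1 ≤ 2 ∧ 2*pos ≥ -18)) → (w = 3*store(store(a, w, e - 5), 3, e - p - 7)[e] - 3 → p > 9)))


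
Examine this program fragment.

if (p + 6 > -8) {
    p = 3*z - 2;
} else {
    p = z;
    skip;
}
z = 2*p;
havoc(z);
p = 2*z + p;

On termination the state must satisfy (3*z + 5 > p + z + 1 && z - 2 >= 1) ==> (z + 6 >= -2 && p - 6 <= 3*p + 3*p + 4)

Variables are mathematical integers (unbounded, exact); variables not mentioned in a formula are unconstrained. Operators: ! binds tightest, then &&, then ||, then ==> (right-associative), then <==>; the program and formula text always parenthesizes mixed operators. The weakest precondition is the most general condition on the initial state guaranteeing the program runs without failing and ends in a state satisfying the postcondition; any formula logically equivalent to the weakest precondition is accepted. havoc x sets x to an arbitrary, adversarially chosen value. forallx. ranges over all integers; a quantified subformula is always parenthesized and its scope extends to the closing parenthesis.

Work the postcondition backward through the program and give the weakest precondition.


Working backward. After the program, the postcondition (3*z + 5 > p + z + 1 && z - 2 >= 1) ==> (z + 6 >= -2 && p - 6 <= 3*p + 3*p + 4) must hold; in canonical form it is (2*z > p - 4 && z >= 3) ==> (z >= -8 && 5*p >= -10).
Before p := 2*z + p: (p < 4 && z >= 3) ==> (z >= -8 && 5*p + 10*z >= -10)
Before havoc z: forall z_1. ((p < 4 && z_1 >= 3) ==> (z_1 >= -8 && 5*p + 10*z_1 >= -10))
Before z := 2*p: forall z_1. ((p < 4 && z_1 >= 3) ==> (z_1 >= -8 && 5*p + 10*z_1 >= -10))
Then branch requires forall z_1. ((3*z < 6 && z_1 >= 3) ==> (z_1 >= -8 && 15*z + 10*z_1 >= 0)); else branch requires forall z_1. ((z < 4 && z_1 >= 3) ==> (z_1 >= -8 && 5*z + 10*z_1 >= -10)).
Before the if: (p > -14 ==> (forall z_1. ((3*z < 6 && z_1 >= 3) ==> (z_1 >= -8 && 15*z + 10*z_1 >= 0)))) && ((!(p > -14)) ==> (forall z_1. ((z < 4 && z_1 >= 3) ==> (z_1 >= -8 && 5*z + 10*z_1 >= -10))))
Answer: WP = (p > -14 ==> (forall z_1. ((3*z < 6 && z_1 >= 3) ==> (z_1 >= -8 && 15*z + 10*z_1 >= 0)))) && ((!(p > -14)) ==> (forall z_1. ((z < 4 && z_1 >= 3) ==> (z_1 >= -8 && 5*z + 10*z_1 >= -10))))


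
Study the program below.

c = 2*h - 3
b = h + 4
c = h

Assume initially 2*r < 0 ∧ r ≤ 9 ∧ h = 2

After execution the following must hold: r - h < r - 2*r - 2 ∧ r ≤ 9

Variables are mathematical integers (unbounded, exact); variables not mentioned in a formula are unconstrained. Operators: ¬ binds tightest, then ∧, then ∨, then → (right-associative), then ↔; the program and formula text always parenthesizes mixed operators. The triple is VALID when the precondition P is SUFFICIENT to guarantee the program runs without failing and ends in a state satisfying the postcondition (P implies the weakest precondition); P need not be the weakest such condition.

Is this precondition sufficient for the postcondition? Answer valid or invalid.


Working backward. After the program, the postcondition r - h < r - 2*r - 2 ∧ r ≤ 9 must hold; in canonical form it is 2*r < h - 2 ∧ r ≤ 9.
Before c := h: 2*r < h - 2 ∧ r ≤ 9
Before b := h + 4: 2*r < h - 2 ∧ r ≤ 9
Before c := 2*h - 3: 2*r < h - 2 ∧ r ≤ 9
The weakest precondition is 2*r < h - 2 ∧ r ≤ 9.
Check whether 2*r < 0 ∧ r ≤ 9 ∧ h = 2 implies it.
Every state satisfying the precondition satisfies the weakest precondition: the implication holds.
Answer: valid


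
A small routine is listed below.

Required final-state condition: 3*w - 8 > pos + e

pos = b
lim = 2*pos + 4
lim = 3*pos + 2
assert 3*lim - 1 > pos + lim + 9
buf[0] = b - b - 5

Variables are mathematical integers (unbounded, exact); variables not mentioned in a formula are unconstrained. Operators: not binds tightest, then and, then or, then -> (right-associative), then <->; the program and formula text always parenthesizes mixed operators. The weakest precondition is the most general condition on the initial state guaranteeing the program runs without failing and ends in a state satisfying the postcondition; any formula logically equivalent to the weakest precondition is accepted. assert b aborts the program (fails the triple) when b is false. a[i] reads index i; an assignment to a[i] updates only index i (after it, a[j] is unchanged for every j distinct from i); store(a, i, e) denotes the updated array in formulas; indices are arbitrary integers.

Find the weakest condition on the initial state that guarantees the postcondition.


Working backward. After the program, the postcondition 3*w - 8 > pos + e must hold; in canonical form it is 3*w > e + pos + 8.
Before buf[0] := b - b - 5: 3*w > e + pos + 8
Before assert 3*lim - 1 > pos + lim + 9: 2*lim > pos + 10 and 3*w > e + pos + 8
Before lim := 3*pos + 2: 5*pos > 6 and 3*w > e + pos + 8
Before lim := 2*pos + 4: 5*pos > 6 and 3*w > e + pos + 8
Before pos := b: 5*b > 6 and 3*w > b + e + 8
Answer: WP = 5*b > 6 and 3*w > b + e + 8


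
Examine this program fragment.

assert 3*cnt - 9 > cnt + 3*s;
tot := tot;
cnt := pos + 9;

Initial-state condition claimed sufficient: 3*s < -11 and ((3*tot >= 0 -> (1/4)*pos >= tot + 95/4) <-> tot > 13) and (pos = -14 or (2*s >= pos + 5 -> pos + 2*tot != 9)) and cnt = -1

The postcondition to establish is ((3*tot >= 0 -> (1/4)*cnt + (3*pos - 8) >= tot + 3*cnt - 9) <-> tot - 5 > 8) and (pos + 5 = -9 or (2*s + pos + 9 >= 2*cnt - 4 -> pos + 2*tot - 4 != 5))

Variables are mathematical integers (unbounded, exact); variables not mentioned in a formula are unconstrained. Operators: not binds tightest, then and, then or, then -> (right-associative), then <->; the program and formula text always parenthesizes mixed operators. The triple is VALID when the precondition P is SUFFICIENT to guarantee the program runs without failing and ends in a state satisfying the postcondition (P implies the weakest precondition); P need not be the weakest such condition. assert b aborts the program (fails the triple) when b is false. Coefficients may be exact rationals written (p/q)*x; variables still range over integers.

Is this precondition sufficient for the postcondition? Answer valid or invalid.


Working backward. After the program, the postcondition ((3*tot >= 0 -> (1/4)*cnt + (3*pos - 8) >= tot + 3*cnt - 9) <-> tot - 5 > 8) and (pos + 5 = -9 or (2*s + pos + 9 >= 2*cnt - 4 -> pos + 2*tot - 4 != 5)) must hold; in canonical form it is ((3*tot >= 0 -> 3*pos >= (11/4)*cnt + tot - 1) <-> tot > 13) and (pos = -14 or (pos + 2*s >= 2*cnt - 13 -> pos + 2*tot != 9)).
Before cnt := pos + 9: ((3*tot >= 0 -> (1/4)*pos >= tot + 95/4) <-> tot > 13) and (pos = -14 or (2*s >= pos + 5 -> pos + 2*tot != 9))
Before tot := tot: ((3*tot >= 0 -> (1/4)*pos >= tot + 95/4) <-> tot > 13) and (pos = -14 or (2*s >= pos + 5 -> pos + 2*tot != 9))
Before assert 3*cnt - 9 > cnt + 3*s: 2*cnt > 3*s + 9 and ((3*tot >= 0 -> (1/4)*pos >= tot + 95/4) <-> tot > 13) and (pos = -14 or (2*s >= pos + 5 -> pos + 2*tot != 9))
The weakest precondition is 2*cnt > 3*s + 9 and ((3*tot >= 0 -> (1/4)*pos >= tot + 95/4) <-> tot > 13) and (pos = -14 or (2*s >= pos + 5 -> pos + 2*tot != 9)).
Check whether 3*s < -11 and ((3*tot >= 0 -> (1/4)*pos >= tot + 95/4) <-> tot > 13) and (pos = -14 or (2*s >= pos + 5 -> pos + 2*tot != 9)) and cnt = -1 implies it.
Every state satisfying the precondition satisfies the weakest precondition: the implication holds.
Answer: valid


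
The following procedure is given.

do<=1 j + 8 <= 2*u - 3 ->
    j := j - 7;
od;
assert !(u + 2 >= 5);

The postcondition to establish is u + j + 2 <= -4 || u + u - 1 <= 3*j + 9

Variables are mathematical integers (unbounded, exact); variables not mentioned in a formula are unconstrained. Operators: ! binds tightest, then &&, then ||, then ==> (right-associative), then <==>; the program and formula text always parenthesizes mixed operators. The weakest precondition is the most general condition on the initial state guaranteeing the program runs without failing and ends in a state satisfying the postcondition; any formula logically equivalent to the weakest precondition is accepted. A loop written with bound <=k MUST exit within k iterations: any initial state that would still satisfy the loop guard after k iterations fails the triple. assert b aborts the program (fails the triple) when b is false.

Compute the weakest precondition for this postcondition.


Working backward. After the program, the postcondition u + j + 2 <= -4 || u + u - 1 <= 3*j + 9 must hold; in canonical form it is j + u <= -6 || 2*u <= 3*j + 10.
Before assert !(u + 2 >= 5): (!(u >= 3)) && (j + u <= -6 || 2*u <= 3*j + 10)
Before the loop (bound <=1), unroll the exhaustion recursion (WP_0 = exit-now case; WP_j = one more guarded iteration, up to j = 1):
  WP_0: (!(j <= 2*u - 11)) && (!(u >= 3)) && (j + u <= -6 || 2*u <= 3*j + 10)
  WP_1: (j <= 2*u - 11 ==> ((!(j <= 2*u - 4)) && (!(u >= 3)) && (j + u <= 1 || 2*u <= 3*j - 11))) && ((!(j <= 2*u - 11)) ==> ((!(u >= 3)) && (j + u <= -6 || 2*u <= 3*j + 10)))
So before the loop: (j <= 2*u - 11 ==> ((!(j <= 2*u - 4)) && (!(u >= 3)) && (j + u <= 1 || 2*u <= 3*j - 11))) && ((!(j <= 2*u - 11)) ==> ((!(u >= 3)) && (j + u <= -6 || 2*u <= 3*j + 10)))
Answer: WP = (j <= 2*u - 11 ==> ((!(j <= 2*u - 4)) && (!(u >= 3)) && (j + u <= 1 || 2*u <= 3*j - 11))) && ((!(j <= 2*u - 11)) ==> ((!(u >= 3)) && (j + u <= -6 || 2*u <= 3*j + 10)))


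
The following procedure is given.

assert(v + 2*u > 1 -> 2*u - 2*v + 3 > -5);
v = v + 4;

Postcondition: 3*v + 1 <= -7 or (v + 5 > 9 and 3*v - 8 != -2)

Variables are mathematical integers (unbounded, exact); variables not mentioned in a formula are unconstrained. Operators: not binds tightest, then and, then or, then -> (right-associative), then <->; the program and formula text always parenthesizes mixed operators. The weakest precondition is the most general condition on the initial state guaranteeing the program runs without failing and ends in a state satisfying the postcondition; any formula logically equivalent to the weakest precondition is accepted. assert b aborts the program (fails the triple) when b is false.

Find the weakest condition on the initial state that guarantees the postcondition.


Working backward. After the program, the postcondition 3*v + 1 <= -7 or (v + 5 > 9 and 3*v - 8 != -2) must hold; in canonical form it is 3*v <= -8 or (v > 4 and 3*v != 6).
Before v := v + 4: 3*v <= -20 or (v > 0 and 3*v != -6)
Before assert v + 2*u > 1 -> 2*u - 2*v + 3 > -5: (2*u + v > 1 -> 2*u > 2*v - 8) and (3*v <= -20 or (v > 0 and 3*v != -6))
Answer: WP = (2*u + v > 1 -> 2*u > 2*v - 8) and (3*v <= -20 or (v > 0 and 3*v != -6))


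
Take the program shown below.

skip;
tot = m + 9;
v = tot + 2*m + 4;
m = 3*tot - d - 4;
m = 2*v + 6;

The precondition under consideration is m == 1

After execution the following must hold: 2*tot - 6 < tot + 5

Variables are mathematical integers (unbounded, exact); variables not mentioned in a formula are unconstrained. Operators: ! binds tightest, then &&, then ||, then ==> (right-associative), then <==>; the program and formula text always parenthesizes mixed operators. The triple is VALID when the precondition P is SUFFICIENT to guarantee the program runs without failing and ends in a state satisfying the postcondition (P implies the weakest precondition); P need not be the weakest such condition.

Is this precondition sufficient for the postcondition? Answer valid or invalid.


Working backward. After the program, the postcondition 2*tot - 6 < tot + 5 must hold; in canonical form it is tot < 11.
Before m := 2*v + 6: tot < 11
Before m := 3*tot - d - 4: tot < 11
Before v := tot + 2*m + 4: tot < 11
Before tot := m + 9: m < 2
Before skip: m < 2
The weakest precondition is m < 2.
Check whether m == 1 implies it.
Every state satisfying the precondition satisfies the weakest precondition: the implication holds.
Answer: valid


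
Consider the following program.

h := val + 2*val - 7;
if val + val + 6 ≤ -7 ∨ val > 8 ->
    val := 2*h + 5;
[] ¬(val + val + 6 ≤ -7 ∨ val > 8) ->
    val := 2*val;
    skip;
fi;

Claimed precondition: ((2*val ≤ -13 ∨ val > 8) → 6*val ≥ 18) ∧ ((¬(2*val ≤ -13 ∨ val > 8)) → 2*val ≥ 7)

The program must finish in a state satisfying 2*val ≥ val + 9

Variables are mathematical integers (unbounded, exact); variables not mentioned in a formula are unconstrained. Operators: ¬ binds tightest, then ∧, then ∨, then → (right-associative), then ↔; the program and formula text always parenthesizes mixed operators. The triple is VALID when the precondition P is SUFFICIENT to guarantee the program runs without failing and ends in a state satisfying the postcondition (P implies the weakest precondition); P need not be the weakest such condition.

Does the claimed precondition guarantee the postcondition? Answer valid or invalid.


Working backward. After the program, the postcondition 2*val ≥ val + 9 must hold; in canonical form it is val ≥ 9.
Then branch requires 2*h ≥ 4; else branch requires 2*val ≥ 9.
Before the if: ((2*val ≤ -13 ∨ val > 8) → 2*h ≥ 4) ∧ ((¬(2*val ≤ -13 ∨ val > 8)) → 2*val ≥ 9)
Before h := val + 2*val - 7: ((2*val ≤ -13 ∨ val > 8) → 6*val ≥ 18) ∧ ((¬(2*val ≤ -13 ∨ val > 8)) → 2*val ≥ 9)
The weakest precondition is ((2*val ≤ -13 ∨ val > 8) → 6*val ≥ 18) ∧ ((¬(2*val ≤ -13 ∨ val > 8)) → 2*val ≥ 9).
Check whether ((2*val ≤ -13 ∨ val > 8) → 6*val ≥ 18) ∧ ((¬(2*val ≤ -13 ∨ val > 8)) → 2*val ≥ 7) implies it.
Countermodel: at the initial state val = 4, the precondition holds but the weakest precondition fails.
Answer: invalid


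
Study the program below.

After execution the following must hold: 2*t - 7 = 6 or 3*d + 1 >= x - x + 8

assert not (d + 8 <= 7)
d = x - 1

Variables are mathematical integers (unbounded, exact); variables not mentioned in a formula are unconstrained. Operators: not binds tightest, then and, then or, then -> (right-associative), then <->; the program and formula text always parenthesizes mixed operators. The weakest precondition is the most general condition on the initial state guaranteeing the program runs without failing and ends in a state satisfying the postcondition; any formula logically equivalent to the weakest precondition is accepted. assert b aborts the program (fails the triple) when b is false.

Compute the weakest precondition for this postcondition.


Working backward. After the program, the postcondition 2*t - 7 = 6 or 3*d + 1 >= x - x + 8 must hold; in canonical form it is 2*t = 13 or 3*d >= 7.
Before d := x - 1: 2*t = 13 or 3*x >= 10
Before assert not (d + 8 <= 7): (not (d <= -1)) and (2*t = 13 or 3*x >= 10)
Answer: WP = (not (d <= -1)) and (2*t = 13 or 3*x >= 10)


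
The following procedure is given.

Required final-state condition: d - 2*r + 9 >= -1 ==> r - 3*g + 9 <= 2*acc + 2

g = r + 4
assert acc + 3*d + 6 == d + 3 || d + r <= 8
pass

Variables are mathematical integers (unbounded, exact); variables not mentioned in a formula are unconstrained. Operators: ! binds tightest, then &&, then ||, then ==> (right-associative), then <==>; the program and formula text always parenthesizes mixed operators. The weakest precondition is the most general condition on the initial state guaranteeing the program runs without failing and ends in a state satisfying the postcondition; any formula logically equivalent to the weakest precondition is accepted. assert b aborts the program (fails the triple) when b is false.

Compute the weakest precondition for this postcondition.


Working backward. After the program, the postcondition d - 2*r + 9 >= -1 ==> r - 3*g + 9 <= 2*acc + 2 must hold; in canonical form it is d >= 2*r - 10 ==> r <= 2*acc + 3*g - 7.
Before skip: d >= 2*r - 10 ==> r <= 2*acc + 3*g - 7
Before assert acc + 3*d + 6 == d + 3 || d + r <= 8: (acc + 2*d == -3 || d + r <= 8) && (d >= 2*r - 10 ==> r <= 2*acc + 3*g - 7)
Before g := r + 4: (acc + 2*d == -3 || d + r <= 8) && (d >= 2*r - 10 ==> 2*acc + 2*r >= -5)
Answer: WP = (acc + 2*d == -3 || d + r <= 8) && (d >= 2*r - 10 ==> 2*acc + 2*r >= -5)


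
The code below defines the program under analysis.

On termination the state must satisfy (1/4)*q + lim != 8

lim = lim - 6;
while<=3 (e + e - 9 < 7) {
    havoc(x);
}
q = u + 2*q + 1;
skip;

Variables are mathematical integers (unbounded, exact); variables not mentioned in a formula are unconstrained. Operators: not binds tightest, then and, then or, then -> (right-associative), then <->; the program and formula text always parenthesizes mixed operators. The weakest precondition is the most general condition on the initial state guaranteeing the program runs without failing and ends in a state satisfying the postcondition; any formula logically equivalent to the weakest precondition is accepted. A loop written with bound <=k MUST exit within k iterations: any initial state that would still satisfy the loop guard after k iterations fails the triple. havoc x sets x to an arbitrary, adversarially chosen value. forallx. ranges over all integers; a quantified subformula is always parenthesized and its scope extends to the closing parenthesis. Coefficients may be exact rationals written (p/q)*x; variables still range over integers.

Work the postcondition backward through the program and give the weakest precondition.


Working backward. After the program, the postcondition (1/4)*q + lim != 8 must hold; in canonical form it is lim + (1/4)*q != 8.
Before skip: lim + (1/4)*q != 8
Before q := u + 2*q + 1: lim + (1/2)*q + (1/4)*u != 31/4
Before the loop (bound <=3), unroll the exhaustion recursion (WP_0 = exit-now case; WP_j = one more guarded iteration, up to j = 3):
  WP_0: (not (2*e < 16)) and lim + (1/2)*q + (1/4)*u != 31/4
  WP_1: (2*e < 16 -> ((not (2*e < 16)) and lim + (1/2)*q + (1/4)*u != 31/4)) and ((not (2*e < 16)) -> lim + (1/2)*q + (1/4)*u != 31/4)
  WP_2: (2*e < 16 -> ((2*e < 16 -> ((not (2*e < 16)) and lim + (1/2)*q + (1/4)*u != 31/4)) and ((not (2*e < 16)) -> lim + (1/2)*q + (1/4)*u != 31/4))) and ((not (2*e < 16)) -> lim + (1/2)*q + (1/4)*u != 31/4)
  WP_3: (2*e < 16 -> ((2*e < 16 -> ((2*e < 16 -> ((not (2*e < 16)) and lim + (1/2)*q + (1/4)*u != 31/4)) and ((not (2*e < 16)) -> lim + (1/2)*q + (1/4)*u != 31/4))) and ((not (2*e < 16)) -> lim + (1/2)*q + (1/4)*u != 31/4))) and ((not (2*e < 16)) -> lim + (1/2)*q + (1/4)*u != 31/4)
So before the loop: (2*e < 16 -> ((2*e < 16 -> ((2*e < 16 -> ((not (2*e < 16)) and lim + (1/2)*q + (1/4)*u != 31/4)) and ((not (2*e < 16)) -> lim + (1/2)*q + (1/4)*u != 31/4))) and ((not (2*e < 16)) -> lim + (1/2)*q + (1/4)*u != 31/4))) and ((not (2*e < 16)) -> lim + (1/2)*q + (1/4)*u != 31/4)
Before lim := lim - 6: (2*e < 16 -> ((2*e < 16 -> ((2*e < 16 -> ((not (2*e < 16)) and lim + (1/2)*q + (1/4)*u != 55/4)) and ((not (2*e < 16)) -> lim + (1/2)*q + (1/4)*u != 55/4))) and ((not (2*e < 16)) -> lim + (1/2)*q + (1/4)*u != 55/4))) and ((not (2*e < 16)) -> lim + (1/2)*q + (1/4)*u != 55/4)
Answer: WP = (2*e < 16 -> ((2*e < 16 -> ((2*e < 16 -> ((not (2*e < 16)) and lim + (1/2)*q + (1/4)*u != 55/4)) and ((not (2*e < 16)) -> lim + (1/2)*q + (1/4)*u != 55/4))) and ((not (2*e < 16)) -> lim + (1/2)*q + (1/4)*u != 55/4))) and ((not (2*e < 16)) -> lim + (1/2)*q + (1/4)*u != 55/4)


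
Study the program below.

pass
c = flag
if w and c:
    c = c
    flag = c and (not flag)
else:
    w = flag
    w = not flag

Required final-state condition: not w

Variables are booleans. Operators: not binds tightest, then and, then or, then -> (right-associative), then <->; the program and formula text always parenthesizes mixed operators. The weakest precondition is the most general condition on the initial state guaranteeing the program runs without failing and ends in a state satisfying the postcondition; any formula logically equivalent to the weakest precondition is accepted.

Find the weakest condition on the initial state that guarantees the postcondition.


Working backward. After the program, not w must hold.
Then branch requires not w; else branch requires flag.
Before the if: ((w and c) -> (not w)) and ((not (w and c)) -> flag)
Before c := flag: ((w and flag) -> (not w)) and ((not (w and flag)) -> flag)
Before skip: ((w and flag) -> (not w)) and ((not (w and flag)) -> flag)
Answer: WP = ((w and flag) -> (not w)) and ((not (w and flag)) -> flag)


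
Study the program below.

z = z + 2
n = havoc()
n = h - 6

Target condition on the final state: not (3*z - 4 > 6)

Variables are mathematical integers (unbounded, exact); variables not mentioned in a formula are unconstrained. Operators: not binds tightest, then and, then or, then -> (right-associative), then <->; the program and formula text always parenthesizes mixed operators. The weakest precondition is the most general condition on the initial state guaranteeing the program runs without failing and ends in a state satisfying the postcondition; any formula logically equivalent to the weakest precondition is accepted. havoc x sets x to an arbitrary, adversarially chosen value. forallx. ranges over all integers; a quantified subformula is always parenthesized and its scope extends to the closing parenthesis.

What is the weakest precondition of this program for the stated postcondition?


Working backward. After the program, the postcondition not (3*z - 4 > 6) must hold; in canonical form it is not (3*z > 10).
Before n := h - 6: not (3*z > 10)
Before havoc n: not (3*z > 10)
Before z := z + 2: not (3*z > 4)
Answer: WP = not (3*z > 4)


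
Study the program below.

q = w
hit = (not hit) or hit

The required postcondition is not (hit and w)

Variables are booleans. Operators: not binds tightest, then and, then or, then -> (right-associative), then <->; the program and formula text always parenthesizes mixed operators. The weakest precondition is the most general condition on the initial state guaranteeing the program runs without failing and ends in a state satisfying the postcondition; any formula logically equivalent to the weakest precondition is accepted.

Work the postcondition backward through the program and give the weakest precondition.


Working backward. After the program, not (hit and w) must hold.
Before hit := (not hit) or hit: not w
Before q := w: not w
Answer: WP = not w


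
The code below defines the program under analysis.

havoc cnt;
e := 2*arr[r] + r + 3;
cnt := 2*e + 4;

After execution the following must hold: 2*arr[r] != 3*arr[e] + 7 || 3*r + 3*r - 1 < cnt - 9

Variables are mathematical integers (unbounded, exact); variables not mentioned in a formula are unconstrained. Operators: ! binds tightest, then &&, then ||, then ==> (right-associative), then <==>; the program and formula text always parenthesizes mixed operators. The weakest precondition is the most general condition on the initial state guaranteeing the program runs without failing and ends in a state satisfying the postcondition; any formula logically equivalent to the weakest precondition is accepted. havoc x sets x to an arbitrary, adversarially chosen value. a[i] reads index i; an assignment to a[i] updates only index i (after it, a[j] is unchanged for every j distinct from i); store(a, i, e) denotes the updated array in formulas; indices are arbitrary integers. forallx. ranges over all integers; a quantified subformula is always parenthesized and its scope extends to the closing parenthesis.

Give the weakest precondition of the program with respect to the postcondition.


Working backward. After the program, the postcondition 2*arr[r] != 3*arr[e] + 7 || 3*r + 3*r - 1 < cnt - 9 must hold; in canonical form it is 2*arr[r] != 3*arr[e] + 7 || 6*r < cnt - 8.
Before cnt := 2*e + 4: 2*arr[r] != 3*arr[e] + 7 || 6*r < 2*e - 4
Before e := 2*arr[r] + r + 3: 2*arr[r] != 3*arr[2*arr[r] + r + 3] + 7 || 4*r < 4*arr[r] + 2
Before havoc cnt: 2*arr[r] != 3*arr[2*arr[r] + r + 3] + 7 || 4*r < 4*arr[r] + 2
Answer: WP = 2*arr[r] != 3*arr[2*arr[r] + r + 3] + 7 || 4*r < 4*arr[r] + 2


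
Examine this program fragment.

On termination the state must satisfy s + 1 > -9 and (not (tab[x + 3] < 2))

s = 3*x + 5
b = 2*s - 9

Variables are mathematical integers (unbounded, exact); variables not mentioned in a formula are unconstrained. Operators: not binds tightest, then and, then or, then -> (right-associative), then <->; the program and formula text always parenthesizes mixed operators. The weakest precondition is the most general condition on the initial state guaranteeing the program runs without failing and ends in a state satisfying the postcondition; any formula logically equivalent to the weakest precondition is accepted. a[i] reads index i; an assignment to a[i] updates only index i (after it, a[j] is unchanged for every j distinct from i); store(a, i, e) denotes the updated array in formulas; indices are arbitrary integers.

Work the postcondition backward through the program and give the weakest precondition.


Working backward. After the program, the postcondition s + 1 > -9 and (not (tab[x + 3] < 2)) must hold; in canonical form it is s > -10 and (not (tab[x + 3] < 2)).
Before b := 2*s - 9: s > -10 and (not (tab[x + 3] < 2))
Before s := 3*x + 5: 3*x > -15 and (not (tab[x + 3] < 2))
Answer: WP = 3*x > -15 and (not (tab[x + 3] < 2))


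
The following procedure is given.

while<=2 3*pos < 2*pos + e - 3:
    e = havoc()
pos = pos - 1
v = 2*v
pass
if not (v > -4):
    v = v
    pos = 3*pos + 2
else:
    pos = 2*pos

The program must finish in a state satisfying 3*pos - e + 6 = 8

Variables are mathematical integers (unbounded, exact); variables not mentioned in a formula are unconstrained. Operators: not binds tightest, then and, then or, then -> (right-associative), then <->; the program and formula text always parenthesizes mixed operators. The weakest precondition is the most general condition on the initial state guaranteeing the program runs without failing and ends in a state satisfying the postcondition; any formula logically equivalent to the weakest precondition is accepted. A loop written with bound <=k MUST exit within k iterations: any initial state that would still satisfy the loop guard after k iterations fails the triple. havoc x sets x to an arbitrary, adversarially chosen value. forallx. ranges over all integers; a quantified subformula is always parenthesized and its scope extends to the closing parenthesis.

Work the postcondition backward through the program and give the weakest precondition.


Working backward. After the program, the postcondition 3*pos - e + 6 = 8 must hold; in canonical form it is 3*pos = e + 2.
Then branch requires 9*pos = e - 4; else branch requires 6*pos = e + 2.
Before the if: ((not (v > -4)) -> 9*pos = e - 4) and (v > -4 -> 6*pos = e + 2)
Before skip: ((not (v > -4)) -> 9*pos = e - 4) and (v > -4 -> 6*pos = e + 2)
Before v := 2*v: ((not (2*v > -4)) -> 9*pos = e - 4) and (2*v > -4 -> 6*pos = e + 2)
Before pos := pos - 1: ((not (2*v > -4)) -> 9*pos = e + 5) and (2*v > -4 -> 6*pos = e + 8)
Before the loop (bound <=2), unroll the exhaustion recursion (WP_0 = exit-now case; WP_j = one more guarded iteration, up to j = 2):
  WP_0: (not (pos < e - 3)) and ((not (2*v > -4)) -> 9*pos = e + 5) and (2*v > -4 -> 6*pos = e + 8)
  WP_1: (pos < e - 3 -> (forall e_1. ((not (pos < e_1 - 3)) and ((not (2*v > -4)) -> 9*pos = e_1 + 5) and (2*v > -4 -> 6*pos = e_1 + 8)))) and ((not (pos < e - 3)) -> (((not (2*v > -4)) -> 9*pos = e + 5) and (2*v > -4 -> 6*pos = e + 8)))
  WP_2: (pos < e - 3 -> (forall e_2. ((pos < e_2 - 3 -> (forall e_1. ((not (pos < e_1 - 3)) and ((not (2*v > -4)) -> 9*pos = e_1 + 5) and (2*v > -4 -> 6*pos = e_1 + 8)))) and ((not (pos < e_2 - 3)) -> (((not (2*v > -4)) -> 9*pos = e_2 + 5) and (2*v > -4 -> 6*pos = e_2 + 8)))))) and ((not (pos < e - 3)) -> (((not (2*v > -4)) -> 9*pos = e + 5) and (2*v > -4 -> 6*pos = e + 8)))
So before the loop: (pos < e - 3 -> (forall e_2. ((pos < e_2 - 3 -> (forall e_1. ((not (pos < e_1 - 3)) and ((not (2*v > -4)) -> 9*pos = e_1 + 5) and (2*v > -4 -> 6*pos = e_1 + 8)))) and ((not (pos < e_2 - 3)) -> (((not (2*v > -4)) -> 9*pos = e_2 + 5) and (2*v > -4 -> 6*pos = e_2 + 8)))))) and ((not (pos < e - 3)) -> (((not (2*v > -4)) -> 9*pos = e + 5) and (2*v > -4 -> 6*pos = e + 8)))
Answer: WP = (pos < e - 3 -> (forall e_2. ((pos < e_2 - 3 -> (forall e_1. ((not (pos < e_1 - 3)) and ((not (2*v > -4)) -> 9*pos = e_1 + 5) and (2*v > -4 -> 6*pos = e_1 + 8)))) and ((not (pos < e_2 - 3)) -> (((not (2*v > -4)) -> 9*pos = e_2 + 5) and (2*v > -4 -> 6*pos = e_2 + 8)))))) and ((not (pos < e - 3)) -> (((not (2*v > -4)) -> 9*pos = e + 5) and (2*v > -4 -> 6*pos = e + 8)))
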